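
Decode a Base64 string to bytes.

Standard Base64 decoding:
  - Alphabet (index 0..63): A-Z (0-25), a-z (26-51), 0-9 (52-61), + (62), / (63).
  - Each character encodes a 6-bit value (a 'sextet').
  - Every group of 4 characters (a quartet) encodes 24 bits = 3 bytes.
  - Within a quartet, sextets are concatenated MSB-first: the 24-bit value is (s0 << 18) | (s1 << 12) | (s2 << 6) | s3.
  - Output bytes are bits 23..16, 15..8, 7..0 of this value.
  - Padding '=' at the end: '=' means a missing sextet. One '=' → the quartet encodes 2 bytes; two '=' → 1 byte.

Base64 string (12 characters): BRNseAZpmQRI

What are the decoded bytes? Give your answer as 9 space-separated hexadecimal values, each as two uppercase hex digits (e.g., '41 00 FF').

Answer: 05 13 6C 78 06 69 99 04 48

Derivation:
After char 0 ('B'=1): chars_in_quartet=1 acc=0x1 bytes_emitted=0
After char 1 ('R'=17): chars_in_quartet=2 acc=0x51 bytes_emitted=0
After char 2 ('N'=13): chars_in_quartet=3 acc=0x144D bytes_emitted=0
After char 3 ('s'=44): chars_in_quartet=4 acc=0x5136C -> emit 05 13 6C, reset; bytes_emitted=3
After char 4 ('e'=30): chars_in_quartet=1 acc=0x1E bytes_emitted=3
After char 5 ('A'=0): chars_in_quartet=2 acc=0x780 bytes_emitted=3
After char 6 ('Z'=25): chars_in_quartet=3 acc=0x1E019 bytes_emitted=3
After char 7 ('p'=41): chars_in_quartet=4 acc=0x780669 -> emit 78 06 69, reset; bytes_emitted=6
After char 8 ('m'=38): chars_in_quartet=1 acc=0x26 bytes_emitted=6
After char 9 ('Q'=16): chars_in_quartet=2 acc=0x990 bytes_emitted=6
After char 10 ('R'=17): chars_in_quartet=3 acc=0x26411 bytes_emitted=6
After char 11 ('I'=8): chars_in_quartet=4 acc=0x990448 -> emit 99 04 48, reset; bytes_emitted=9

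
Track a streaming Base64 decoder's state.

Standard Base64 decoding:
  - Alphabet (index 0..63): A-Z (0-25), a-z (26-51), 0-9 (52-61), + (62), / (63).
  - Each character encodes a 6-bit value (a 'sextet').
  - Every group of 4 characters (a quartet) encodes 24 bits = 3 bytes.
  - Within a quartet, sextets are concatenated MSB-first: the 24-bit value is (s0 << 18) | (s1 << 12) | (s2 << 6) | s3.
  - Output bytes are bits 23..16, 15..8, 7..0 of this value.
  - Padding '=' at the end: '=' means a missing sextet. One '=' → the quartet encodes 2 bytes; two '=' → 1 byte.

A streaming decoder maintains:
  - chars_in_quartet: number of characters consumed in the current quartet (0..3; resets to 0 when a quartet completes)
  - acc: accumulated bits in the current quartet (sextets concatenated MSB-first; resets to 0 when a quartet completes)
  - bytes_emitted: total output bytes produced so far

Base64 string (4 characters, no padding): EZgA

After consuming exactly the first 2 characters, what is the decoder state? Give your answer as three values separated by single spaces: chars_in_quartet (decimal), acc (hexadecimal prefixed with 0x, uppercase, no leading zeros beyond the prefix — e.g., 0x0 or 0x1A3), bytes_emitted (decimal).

Answer: 2 0x119 0

Derivation:
After char 0 ('E'=4): chars_in_quartet=1 acc=0x4 bytes_emitted=0
After char 1 ('Z'=25): chars_in_quartet=2 acc=0x119 bytes_emitted=0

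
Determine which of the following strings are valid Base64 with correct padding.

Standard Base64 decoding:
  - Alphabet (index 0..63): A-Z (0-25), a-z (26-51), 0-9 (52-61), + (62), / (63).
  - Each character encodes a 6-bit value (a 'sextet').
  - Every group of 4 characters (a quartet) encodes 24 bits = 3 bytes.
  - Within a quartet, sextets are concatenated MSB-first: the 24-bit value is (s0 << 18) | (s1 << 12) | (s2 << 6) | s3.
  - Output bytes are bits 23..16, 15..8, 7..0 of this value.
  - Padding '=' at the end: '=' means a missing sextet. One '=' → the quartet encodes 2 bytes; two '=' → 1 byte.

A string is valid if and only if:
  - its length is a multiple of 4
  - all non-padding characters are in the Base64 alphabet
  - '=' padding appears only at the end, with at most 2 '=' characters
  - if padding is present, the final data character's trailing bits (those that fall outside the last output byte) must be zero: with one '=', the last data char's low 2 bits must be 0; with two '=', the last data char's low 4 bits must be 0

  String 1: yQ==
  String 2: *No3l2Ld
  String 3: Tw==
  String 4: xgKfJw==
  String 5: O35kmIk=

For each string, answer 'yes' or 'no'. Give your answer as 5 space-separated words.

Answer: yes no yes yes yes

Derivation:
String 1: 'yQ==' → valid
String 2: '*No3l2Ld' → invalid (bad char(s): ['*'])
String 3: 'Tw==' → valid
String 4: 'xgKfJw==' → valid
String 5: 'O35kmIk=' → valid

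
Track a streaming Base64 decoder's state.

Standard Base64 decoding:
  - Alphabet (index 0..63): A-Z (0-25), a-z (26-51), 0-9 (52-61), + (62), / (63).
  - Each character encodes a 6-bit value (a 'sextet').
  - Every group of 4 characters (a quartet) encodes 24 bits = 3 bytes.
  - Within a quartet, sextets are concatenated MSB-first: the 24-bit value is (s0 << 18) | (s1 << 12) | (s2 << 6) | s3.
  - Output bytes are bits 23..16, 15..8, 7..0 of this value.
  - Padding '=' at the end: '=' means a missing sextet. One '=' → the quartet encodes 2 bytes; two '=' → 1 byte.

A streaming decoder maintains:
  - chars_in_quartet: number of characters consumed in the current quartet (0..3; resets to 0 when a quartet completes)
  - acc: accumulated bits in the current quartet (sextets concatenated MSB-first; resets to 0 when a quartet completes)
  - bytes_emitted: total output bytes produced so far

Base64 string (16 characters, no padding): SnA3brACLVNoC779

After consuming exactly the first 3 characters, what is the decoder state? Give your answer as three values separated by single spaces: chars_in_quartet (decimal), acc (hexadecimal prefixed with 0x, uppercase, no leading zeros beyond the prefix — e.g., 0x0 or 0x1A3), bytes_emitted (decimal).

After char 0 ('S'=18): chars_in_quartet=1 acc=0x12 bytes_emitted=0
After char 1 ('n'=39): chars_in_quartet=2 acc=0x4A7 bytes_emitted=0
After char 2 ('A'=0): chars_in_quartet=3 acc=0x129C0 bytes_emitted=0

Answer: 3 0x129C0 0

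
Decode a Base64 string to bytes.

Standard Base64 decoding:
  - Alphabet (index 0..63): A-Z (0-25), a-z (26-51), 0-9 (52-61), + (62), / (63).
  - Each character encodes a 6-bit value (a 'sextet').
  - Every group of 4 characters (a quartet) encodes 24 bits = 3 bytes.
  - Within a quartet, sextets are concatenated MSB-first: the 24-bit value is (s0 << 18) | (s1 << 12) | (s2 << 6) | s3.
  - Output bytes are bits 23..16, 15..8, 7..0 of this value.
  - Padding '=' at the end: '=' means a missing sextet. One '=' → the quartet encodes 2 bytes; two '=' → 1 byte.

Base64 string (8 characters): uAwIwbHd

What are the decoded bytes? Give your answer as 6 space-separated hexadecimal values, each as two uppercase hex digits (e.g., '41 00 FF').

After char 0 ('u'=46): chars_in_quartet=1 acc=0x2E bytes_emitted=0
After char 1 ('A'=0): chars_in_quartet=2 acc=0xB80 bytes_emitted=0
After char 2 ('w'=48): chars_in_quartet=3 acc=0x2E030 bytes_emitted=0
After char 3 ('I'=8): chars_in_quartet=4 acc=0xB80C08 -> emit B8 0C 08, reset; bytes_emitted=3
After char 4 ('w'=48): chars_in_quartet=1 acc=0x30 bytes_emitted=3
After char 5 ('b'=27): chars_in_quartet=2 acc=0xC1B bytes_emitted=3
After char 6 ('H'=7): chars_in_quartet=3 acc=0x306C7 bytes_emitted=3
After char 7 ('d'=29): chars_in_quartet=4 acc=0xC1B1DD -> emit C1 B1 DD, reset; bytes_emitted=6

Answer: B8 0C 08 C1 B1 DD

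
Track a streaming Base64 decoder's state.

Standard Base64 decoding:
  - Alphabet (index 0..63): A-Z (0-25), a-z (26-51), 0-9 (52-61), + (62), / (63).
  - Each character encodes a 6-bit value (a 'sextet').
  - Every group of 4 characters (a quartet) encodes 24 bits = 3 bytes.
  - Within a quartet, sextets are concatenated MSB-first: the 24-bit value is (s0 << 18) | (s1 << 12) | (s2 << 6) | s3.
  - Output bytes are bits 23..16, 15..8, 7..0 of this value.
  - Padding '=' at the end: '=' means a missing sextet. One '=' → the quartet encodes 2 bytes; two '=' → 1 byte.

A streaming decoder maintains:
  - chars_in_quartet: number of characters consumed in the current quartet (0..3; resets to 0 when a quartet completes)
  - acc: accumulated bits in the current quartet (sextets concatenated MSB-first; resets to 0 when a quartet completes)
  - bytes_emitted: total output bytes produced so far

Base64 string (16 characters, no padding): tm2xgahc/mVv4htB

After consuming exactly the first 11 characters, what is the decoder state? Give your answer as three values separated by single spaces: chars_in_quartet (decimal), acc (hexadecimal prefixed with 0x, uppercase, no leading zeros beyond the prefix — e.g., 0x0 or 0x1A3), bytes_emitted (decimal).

Answer: 3 0x3F995 6

Derivation:
After char 0 ('t'=45): chars_in_quartet=1 acc=0x2D bytes_emitted=0
After char 1 ('m'=38): chars_in_quartet=2 acc=0xB66 bytes_emitted=0
After char 2 ('2'=54): chars_in_quartet=3 acc=0x2D9B6 bytes_emitted=0
After char 3 ('x'=49): chars_in_quartet=4 acc=0xB66DB1 -> emit B6 6D B1, reset; bytes_emitted=3
After char 4 ('g'=32): chars_in_quartet=1 acc=0x20 bytes_emitted=3
After char 5 ('a'=26): chars_in_quartet=2 acc=0x81A bytes_emitted=3
After char 6 ('h'=33): chars_in_quartet=3 acc=0x206A1 bytes_emitted=3
After char 7 ('c'=28): chars_in_quartet=4 acc=0x81A85C -> emit 81 A8 5C, reset; bytes_emitted=6
After char 8 ('/'=63): chars_in_quartet=1 acc=0x3F bytes_emitted=6
After char 9 ('m'=38): chars_in_quartet=2 acc=0xFE6 bytes_emitted=6
After char 10 ('V'=21): chars_in_quartet=3 acc=0x3F995 bytes_emitted=6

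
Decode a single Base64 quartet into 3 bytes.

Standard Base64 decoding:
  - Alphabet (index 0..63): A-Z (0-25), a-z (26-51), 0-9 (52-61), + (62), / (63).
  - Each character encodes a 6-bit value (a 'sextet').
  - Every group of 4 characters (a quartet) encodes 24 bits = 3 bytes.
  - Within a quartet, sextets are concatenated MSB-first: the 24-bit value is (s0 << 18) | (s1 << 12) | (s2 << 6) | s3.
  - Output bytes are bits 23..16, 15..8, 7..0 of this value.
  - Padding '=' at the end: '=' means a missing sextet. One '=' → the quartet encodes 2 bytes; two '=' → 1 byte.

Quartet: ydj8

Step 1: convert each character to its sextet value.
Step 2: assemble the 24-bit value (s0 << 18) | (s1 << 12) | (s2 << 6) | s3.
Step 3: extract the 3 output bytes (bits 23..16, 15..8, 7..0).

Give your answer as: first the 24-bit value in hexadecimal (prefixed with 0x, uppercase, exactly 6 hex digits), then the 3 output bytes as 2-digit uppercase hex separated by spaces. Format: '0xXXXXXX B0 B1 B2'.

Answer: 0xC9D8FC C9 D8 FC

Derivation:
Sextets: y=50, d=29, j=35, 8=60
24-bit: (50<<18) | (29<<12) | (35<<6) | 60
      = 0xC80000 | 0x01D000 | 0x0008C0 | 0x00003C
      = 0xC9D8FC
Bytes: (v>>16)&0xFF=C9, (v>>8)&0xFF=D8, v&0xFF=FC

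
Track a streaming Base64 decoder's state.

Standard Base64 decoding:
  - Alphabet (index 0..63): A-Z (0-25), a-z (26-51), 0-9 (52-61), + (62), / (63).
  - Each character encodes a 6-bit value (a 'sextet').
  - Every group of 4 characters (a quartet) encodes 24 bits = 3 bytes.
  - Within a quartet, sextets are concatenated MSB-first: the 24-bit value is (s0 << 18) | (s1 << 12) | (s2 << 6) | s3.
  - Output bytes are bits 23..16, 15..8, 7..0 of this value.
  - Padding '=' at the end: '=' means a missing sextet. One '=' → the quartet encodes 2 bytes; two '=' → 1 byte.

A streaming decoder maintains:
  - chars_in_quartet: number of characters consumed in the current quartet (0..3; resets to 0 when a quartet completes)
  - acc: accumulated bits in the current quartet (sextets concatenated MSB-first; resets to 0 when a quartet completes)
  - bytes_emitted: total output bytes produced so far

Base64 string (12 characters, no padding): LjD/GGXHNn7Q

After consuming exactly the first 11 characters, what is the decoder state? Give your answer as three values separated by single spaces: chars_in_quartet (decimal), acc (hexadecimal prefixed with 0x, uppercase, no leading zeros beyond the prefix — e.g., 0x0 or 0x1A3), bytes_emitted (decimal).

Answer: 3 0xD9FB 6

Derivation:
After char 0 ('L'=11): chars_in_quartet=1 acc=0xB bytes_emitted=0
After char 1 ('j'=35): chars_in_quartet=2 acc=0x2E3 bytes_emitted=0
After char 2 ('D'=3): chars_in_quartet=3 acc=0xB8C3 bytes_emitted=0
After char 3 ('/'=63): chars_in_quartet=4 acc=0x2E30FF -> emit 2E 30 FF, reset; bytes_emitted=3
After char 4 ('G'=6): chars_in_quartet=1 acc=0x6 bytes_emitted=3
After char 5 ('G'=6): chars_in_quartet=2 acc=0x186 bytes_emitted=3
After char 6 ('X'=23): chars_in_quartet=3 acc=0x6197 bytes_emitted=3
After char 7 ('H'=7): chars_in_quartet=4 acc=0x1865C7 -> emit 18 65 C7, reset; bytes_emitted=6
After char 8 ('N'=13): chars_in_quartet=1 acc=0xD bytes_emitted=6
After char 9 ('n'=39): chars_in_quartet=2 acc=0x367 bytes_emitted=6
After char 10 ('7'=59): chars_in_quartet=3 acc=0xD9FB bytes_emitted=6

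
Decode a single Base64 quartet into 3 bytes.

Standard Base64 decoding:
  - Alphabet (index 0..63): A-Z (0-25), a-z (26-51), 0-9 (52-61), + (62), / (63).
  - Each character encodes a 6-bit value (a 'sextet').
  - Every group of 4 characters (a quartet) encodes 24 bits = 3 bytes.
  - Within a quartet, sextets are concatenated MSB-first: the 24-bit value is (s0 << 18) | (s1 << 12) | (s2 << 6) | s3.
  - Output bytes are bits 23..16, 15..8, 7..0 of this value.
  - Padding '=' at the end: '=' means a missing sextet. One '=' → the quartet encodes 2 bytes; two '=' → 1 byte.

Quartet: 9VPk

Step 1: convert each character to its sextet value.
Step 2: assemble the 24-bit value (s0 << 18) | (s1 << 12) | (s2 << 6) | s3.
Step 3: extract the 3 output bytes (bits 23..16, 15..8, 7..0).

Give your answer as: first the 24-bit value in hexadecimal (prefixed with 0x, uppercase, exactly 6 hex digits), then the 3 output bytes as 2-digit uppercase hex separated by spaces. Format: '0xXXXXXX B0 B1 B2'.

Sextets: 9=61, V=21, P=15, k=36
24-bit: (61<<18) | (21<<12) | (15<<6) | 36
      = 0xF40000 | 0x015000 | 0x0003C0 | 0x000024
      = 0xF553E4
Bytes: (v>>16)&0xFF=F5, (v>>8)&0xFF=53, v&0xFF=E4

Answer: 0xF553E4 F5 53 E4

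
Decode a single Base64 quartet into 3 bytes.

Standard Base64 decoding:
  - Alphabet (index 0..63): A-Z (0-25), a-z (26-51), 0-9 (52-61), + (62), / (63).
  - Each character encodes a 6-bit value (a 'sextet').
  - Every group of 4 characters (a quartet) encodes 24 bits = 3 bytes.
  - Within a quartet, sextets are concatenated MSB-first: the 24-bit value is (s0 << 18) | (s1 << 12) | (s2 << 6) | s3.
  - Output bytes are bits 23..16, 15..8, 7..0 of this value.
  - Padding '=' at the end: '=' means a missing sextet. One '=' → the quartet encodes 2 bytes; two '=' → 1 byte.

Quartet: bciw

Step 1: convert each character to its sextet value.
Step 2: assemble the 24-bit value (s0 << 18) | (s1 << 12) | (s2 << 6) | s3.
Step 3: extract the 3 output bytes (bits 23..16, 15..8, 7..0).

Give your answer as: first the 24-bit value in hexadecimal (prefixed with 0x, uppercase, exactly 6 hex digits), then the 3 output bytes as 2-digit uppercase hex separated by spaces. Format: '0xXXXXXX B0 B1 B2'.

Answer: 0x6DC8B0 6D C8 B0

Derivation:
Sextets: b=27, c=28, i=34, w=48
24-bit: (27<<18) | (28<<12) | (34<<6) | 48
      = 0x6C0000 | 0x01C000 | 0x000880 | 0x000030
      = 0x6DC8B0
Bytes: (v>>16)&0xFF=6D, (v>>8)&0xFF=C8, v&0xFF=B0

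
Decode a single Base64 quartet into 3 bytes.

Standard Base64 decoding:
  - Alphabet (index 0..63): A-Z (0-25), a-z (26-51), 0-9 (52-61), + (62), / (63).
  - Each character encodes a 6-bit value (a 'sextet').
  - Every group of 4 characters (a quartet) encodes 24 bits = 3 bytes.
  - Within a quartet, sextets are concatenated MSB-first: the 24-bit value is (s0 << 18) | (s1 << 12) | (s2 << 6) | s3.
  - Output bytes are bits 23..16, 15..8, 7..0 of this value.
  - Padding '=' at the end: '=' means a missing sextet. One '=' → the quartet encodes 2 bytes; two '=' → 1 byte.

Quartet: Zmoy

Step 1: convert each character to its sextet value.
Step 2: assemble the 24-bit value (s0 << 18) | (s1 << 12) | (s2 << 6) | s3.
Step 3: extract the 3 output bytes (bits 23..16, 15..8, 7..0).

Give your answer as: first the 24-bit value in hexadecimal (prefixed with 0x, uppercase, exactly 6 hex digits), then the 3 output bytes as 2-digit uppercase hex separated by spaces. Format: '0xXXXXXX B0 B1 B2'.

Sextets: Z=25, m=38, o=40, y=50
24-bit: (25<<18) | (38<<12) | (40<<6) | 50
      = 0x640000 | 0x026000 | 0x000A00 | 0x000032
      = 0x666A32
Bytes: (v>>16)&0xFF=66, (v>>8)&0xFF=6A, v&0xFF=32

Answer: 0x666A32 66 6A 32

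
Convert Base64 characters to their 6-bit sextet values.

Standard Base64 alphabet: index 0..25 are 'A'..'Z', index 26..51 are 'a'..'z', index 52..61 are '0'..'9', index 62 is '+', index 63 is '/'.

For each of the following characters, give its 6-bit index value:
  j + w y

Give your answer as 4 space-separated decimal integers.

Answer: 35 62 48 50

Derivation:
'j': a..z range, 26 + ord('j') − ord('a') = 35
'+': index 62
'w': a..z range, 26 + ord('w') − ord('a') = 48
'y': a..z range, 26 + ord('y') − ord('a') = 50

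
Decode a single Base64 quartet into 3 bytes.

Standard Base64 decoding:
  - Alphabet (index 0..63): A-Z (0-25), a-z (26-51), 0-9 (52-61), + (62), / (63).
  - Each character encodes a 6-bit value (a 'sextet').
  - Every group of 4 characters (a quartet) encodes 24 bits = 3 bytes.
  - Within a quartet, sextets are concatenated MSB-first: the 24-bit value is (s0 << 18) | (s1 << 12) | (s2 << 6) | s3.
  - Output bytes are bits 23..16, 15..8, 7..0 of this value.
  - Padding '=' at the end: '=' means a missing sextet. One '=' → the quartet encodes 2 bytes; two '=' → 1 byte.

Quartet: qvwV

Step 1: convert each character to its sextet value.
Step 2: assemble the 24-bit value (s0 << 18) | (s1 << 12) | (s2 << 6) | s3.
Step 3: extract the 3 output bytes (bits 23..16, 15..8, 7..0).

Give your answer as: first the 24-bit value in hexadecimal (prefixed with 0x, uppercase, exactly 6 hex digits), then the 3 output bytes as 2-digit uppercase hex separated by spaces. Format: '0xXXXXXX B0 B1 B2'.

Sextets: q=42, v=47, w=48, V=21
24-bit: (42<<18) | (47<<12) | (48<<6) | 21
      = 0xA80000 | 0x02F000 | 0x000C00 | 0x000015
      = 0xAAFC15
Bytes: (v>>16)&0xFF=AA, (v>>8)&0xFF=FC, v&0xFF=15

Answer: 0xAAFC15 AA FC 15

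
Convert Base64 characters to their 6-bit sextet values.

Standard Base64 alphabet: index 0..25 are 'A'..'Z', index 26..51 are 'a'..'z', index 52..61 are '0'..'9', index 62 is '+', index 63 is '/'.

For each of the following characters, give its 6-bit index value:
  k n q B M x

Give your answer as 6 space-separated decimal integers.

Answer: 36 39 42 1 12 49

Derivation:
'k': a..z range, 26 + ord('k') − ord('a') = 36
'n': a..z range, 26 + ord('n') − ord('a') = 39
'q': a..z range, 26 + ord('q') − ord('a') = 42
'B': A..Z range, ord('B') − ord('A') = 1
'M': A..Z range, ord('M') − ord('A') = 12
'x': a..z range, 26 + ord('x') − ord('a') = 49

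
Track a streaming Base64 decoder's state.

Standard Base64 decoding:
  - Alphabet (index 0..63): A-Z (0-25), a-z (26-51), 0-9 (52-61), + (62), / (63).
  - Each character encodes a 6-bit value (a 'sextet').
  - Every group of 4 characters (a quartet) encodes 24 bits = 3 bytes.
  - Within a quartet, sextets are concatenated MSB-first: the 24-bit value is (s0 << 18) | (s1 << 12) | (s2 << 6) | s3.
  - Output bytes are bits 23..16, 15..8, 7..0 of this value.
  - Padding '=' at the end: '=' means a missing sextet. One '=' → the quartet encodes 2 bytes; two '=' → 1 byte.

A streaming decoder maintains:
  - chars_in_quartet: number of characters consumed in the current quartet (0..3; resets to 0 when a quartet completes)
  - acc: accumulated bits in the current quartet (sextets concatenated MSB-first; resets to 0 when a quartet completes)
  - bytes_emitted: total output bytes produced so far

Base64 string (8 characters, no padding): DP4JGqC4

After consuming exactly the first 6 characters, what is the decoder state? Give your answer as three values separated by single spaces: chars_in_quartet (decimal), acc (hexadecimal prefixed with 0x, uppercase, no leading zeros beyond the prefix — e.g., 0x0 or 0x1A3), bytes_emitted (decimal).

Answer: 2 0x1AA 3

Derivation:
After char 0 ('D'=3): chars_in_quartet=1 acc=0x3 bytes_emitted=0
After char 1 ('P'=15): chars_in_quartet=2 acc=0xCF bytes_emitted=0
After char 2 ('4'=56): chars_in_quartet=3 acc=0x33F8 bytes_emitted=0
After char 3 ('J'=9): chars_in_quartet=4 acc=0xCFE09 -> emit 0C FE 09, reset; bytes_emitted=3
After char 4 ('G'=6): chars_in_quartet=1 acc=0x6 bytes_emitted=3
After char 5 ('q'=42): chars_in_quartet=2 acc=0x1AA bytes_emitted=3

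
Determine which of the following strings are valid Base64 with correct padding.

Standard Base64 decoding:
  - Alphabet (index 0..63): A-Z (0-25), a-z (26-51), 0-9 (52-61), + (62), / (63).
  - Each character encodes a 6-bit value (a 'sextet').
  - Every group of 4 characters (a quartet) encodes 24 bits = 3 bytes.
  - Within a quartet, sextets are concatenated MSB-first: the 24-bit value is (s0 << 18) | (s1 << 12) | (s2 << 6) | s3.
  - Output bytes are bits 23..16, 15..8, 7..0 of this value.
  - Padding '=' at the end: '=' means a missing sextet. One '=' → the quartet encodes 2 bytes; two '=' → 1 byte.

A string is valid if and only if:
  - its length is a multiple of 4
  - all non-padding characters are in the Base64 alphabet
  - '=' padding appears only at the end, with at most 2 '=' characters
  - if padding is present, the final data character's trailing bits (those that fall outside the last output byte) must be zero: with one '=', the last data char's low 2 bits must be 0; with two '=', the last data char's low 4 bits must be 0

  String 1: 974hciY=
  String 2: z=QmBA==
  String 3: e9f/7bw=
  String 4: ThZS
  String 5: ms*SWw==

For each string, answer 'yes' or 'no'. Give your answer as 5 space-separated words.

String 1: '974hciY=' → valid
String 2: 'z=QmBA==' → invalid (bad char(s): ['=']; '=' in middle)
String 3: 'e9f/7bw=' → valid
String 4: 'ThZS' → valid
String 5: 'ms*SWw==' → invalid (bad char(s): ['*'])

Answer: yes no yes yes no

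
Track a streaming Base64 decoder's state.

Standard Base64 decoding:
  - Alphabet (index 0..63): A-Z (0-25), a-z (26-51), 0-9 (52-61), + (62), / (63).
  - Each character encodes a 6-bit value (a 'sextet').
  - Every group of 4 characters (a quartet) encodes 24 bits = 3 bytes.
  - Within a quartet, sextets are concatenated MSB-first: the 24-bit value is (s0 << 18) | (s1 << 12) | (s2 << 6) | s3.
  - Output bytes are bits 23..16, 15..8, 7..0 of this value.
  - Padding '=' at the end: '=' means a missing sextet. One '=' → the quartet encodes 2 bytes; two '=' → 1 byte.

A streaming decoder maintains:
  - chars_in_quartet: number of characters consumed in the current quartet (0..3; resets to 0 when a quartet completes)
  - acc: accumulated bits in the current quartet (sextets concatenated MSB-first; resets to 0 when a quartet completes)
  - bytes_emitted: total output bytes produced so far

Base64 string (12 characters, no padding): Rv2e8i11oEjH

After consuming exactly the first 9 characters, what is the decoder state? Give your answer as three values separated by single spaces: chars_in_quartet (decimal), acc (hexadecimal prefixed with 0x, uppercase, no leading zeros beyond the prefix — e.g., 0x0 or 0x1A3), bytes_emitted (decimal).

Answer: 1 0x28 6

Derivation:
After char 0 ('R'=17): chars_in_quartet=1 acc=0x11 bytes_emitted=0
After char 1 ('v'=47): chars_in_quartet=2 acc=0x46F bytes_emitted=0
After char 2 ('2'=54): chars_in_quartet=3 acc=0x11BF6 bytes_emitted=0
After char 3 ('e'=30): chars_in_quartet=4 acc=0x46FD9E -> emit 46 FD 9E, reset; bytes_emitted=3
After char 4 ('8'=60): chars_in_quartet=1 acc=0x3C bytes_emitted=3
After char 5 ('i'=34): chars_in_quartet=2 acc=0xF22 bytes_emitted=3
After char 6 ('1'=53): chars_in_quartet=3 acc=0x3C8B5 bytes_emitted=3
After char 7 ('1'=53): chars_in_quartet=4 acc=0xF22D75 -> emit F2 2D 75, reset; bytes_emitted=6
After char 8 ('o'=40): chars_in_quartet=1 acc=0x28 bytes_emitted=6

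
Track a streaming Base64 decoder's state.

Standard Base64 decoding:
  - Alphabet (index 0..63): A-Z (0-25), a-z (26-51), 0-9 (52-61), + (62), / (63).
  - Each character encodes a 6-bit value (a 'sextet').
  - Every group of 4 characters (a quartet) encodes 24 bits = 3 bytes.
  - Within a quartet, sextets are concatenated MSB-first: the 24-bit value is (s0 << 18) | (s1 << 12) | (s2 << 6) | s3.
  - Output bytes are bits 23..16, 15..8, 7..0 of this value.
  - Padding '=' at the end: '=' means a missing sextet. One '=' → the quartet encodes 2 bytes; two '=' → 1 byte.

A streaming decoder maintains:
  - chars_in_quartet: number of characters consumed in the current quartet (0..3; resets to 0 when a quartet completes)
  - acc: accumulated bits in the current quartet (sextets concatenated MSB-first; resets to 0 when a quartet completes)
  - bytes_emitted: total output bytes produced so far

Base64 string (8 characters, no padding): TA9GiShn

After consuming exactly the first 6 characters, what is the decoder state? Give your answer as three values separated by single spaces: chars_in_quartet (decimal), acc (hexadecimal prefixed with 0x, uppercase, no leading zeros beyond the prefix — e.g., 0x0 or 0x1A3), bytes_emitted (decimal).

Answer: 2 0x892 3

Derivation:
After char 0 ('T'=19): chars_in_quartet=1 acc=0x13 bytes_emitted=0
After char 1 ('A'=0): chars_in_quartet=2 acc=0x4C0 bytes_emitted=0
After char 2 ('9'=61): chars_in_quartet=3 acc=0x1303D bytes_emitted=0
After char 3 ('G'=6): chars_in_quartet=4 acc=0x4C0F46 -> emit 4C 0F 46, reset; bytes_emitted=3
After char 4 ('i'=34): chars_in_quartet=1 acc=0x22 bytes_emitted=3
After char 5 ('S'=18): chars_in_quartet=2 acc=0x892 bytes_emitted=3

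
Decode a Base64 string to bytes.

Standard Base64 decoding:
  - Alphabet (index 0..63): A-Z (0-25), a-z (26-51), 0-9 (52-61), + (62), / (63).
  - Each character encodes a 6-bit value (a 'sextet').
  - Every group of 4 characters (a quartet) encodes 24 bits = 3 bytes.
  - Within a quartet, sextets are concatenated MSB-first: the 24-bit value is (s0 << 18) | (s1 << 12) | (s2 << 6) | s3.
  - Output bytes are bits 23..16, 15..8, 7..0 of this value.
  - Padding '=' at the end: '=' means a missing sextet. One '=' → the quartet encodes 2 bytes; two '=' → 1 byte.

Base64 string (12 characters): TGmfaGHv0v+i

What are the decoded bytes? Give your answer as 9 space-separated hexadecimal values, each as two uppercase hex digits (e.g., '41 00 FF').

Answer: 4C 69 9F 68 61 EF D2 FF A2

Derivation:
After char 0 ('T'=19): chars_in_quartet=1 acc=0x13 bytes_emitted=0
After char 1 ('G'=6): chars_in_quartet=2 acc=0x4C6 bytes_emitted=0
After char 2 ('m'=38): chars_in_quartet=3 acc=0x131A6 bytes_emitted=0
After char 3 ('f'=31): chars_in_quartet=4 acc=0x4C699F -> emit 4C 69 9F, reset; bytes_emitted=3
After char 4 ('a'=26): chars_in_quartet=1 acc=0x1A bytes_emitted=3
After char 5 ('G'=6): chars_in_quartet=2 acc=0x686 bytes_emitted=3
After char 6 ('H'=7): chars_in_quartet=3 acc=0x1A187 bytes_emitted=3
After char 7 ('v'=47): chars_in_quartet=4 acc=0x6861EF -> emit 68 61 EF, reset; bytes_emitted=6
After char 8 ('0'=52): chars_in_quartet=1 acc=0x34 bytes_emitted=6
After char 9 ('v'=47): chars_in_quartet=2 acc=0xD2F bytes_emitted=6
After char 10 ('+'=62): chars_in_quartet=3 acc=0x34BFE bytes_emitted=6
After char 11 ('i'=34): chars_in_quartet=4 acc=0xD2FFA2 -> emit D2 FF A2, reset; bytes_emitted=9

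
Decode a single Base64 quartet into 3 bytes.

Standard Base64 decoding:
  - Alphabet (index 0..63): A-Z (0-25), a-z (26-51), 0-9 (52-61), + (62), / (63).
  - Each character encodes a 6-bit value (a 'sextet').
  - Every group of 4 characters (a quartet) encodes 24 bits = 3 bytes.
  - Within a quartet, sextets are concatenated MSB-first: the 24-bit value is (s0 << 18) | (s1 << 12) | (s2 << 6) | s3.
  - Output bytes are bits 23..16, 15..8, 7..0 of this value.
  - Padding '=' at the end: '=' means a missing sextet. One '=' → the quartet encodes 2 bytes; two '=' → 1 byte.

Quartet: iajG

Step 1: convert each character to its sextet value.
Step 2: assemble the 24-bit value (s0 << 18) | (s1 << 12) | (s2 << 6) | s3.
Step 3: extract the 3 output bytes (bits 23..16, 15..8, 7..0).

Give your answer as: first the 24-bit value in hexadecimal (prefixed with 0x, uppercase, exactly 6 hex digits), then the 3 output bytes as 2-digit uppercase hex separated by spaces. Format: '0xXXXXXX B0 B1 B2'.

Sextets: i=34, a=26, j=35, G=6
24-bit: (34<<18) | (26<<12) | (35<<6) | 6
      = 0x880000 | 0x01A000 | 0x0008C0 | 0x000006
      = 0x89A8C6
Bytes: (v>>16)&0xFF=89, (v>>8)&0xFF=A8, v&0xFF=C6

Answer: 0x89A8C6 89 A8 C6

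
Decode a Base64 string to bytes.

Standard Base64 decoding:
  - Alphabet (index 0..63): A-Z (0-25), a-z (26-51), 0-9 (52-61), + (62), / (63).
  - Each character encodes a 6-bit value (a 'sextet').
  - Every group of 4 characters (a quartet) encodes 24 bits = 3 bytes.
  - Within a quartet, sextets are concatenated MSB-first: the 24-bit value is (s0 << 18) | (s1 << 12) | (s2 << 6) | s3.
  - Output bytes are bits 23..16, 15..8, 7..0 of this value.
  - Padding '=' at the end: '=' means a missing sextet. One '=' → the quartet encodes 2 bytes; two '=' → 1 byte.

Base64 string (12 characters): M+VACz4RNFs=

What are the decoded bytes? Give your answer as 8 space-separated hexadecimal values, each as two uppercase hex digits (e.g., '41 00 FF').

Answer: 33 E5 40 0B 3E 11 34 5B

Derivation:
After char 0 ('M'=12): chars_in_quartet=1 acc=0xC bytes_emitted=0
After char 1 ('+'=62): chars_in_quartet=2 acc=0x33E bytes_emitted=0
After char 2 ('V'=21): chars_in_quartet=3 acc=0xCF95 bytes_emitted=0
After char 3 ('A'=0): chars_in_quartet=4 acc=0x33E540 -> emit 33 E5 40, reset; bytes_emitted=3
After char 4 ('C'=2): chars_in_quartet=1 acc=0x2 bytes_emitted=3
After char 5 ('z'=51): chars_in_quartet=2 acc=0xB3 bytes_emitted=3
After char 6 ('4'=56): chars_in_quartet=3 acc=0x2CF8 bytes_emitted=3
After char 7 ('R'=17): chars_in_quartet=4 acc=0xB3E11 -> emit 0B 3E 11, reset; bytes_emitted=6
After char 8 ('N'=13): chars_in_quartet=1 acc=0xD bytes_emitted=6
After char 9 ('F'=5): chars_in_quartet=2 acc=0x345 bytes_emitted=6
After char 10 ('s'=44): chars_in_quartet=3 acc=0xD16C bytes_emitted=6
Padding '=': partial quartet acc=0xD16C -> emit 34 5B; bytes_emitted=8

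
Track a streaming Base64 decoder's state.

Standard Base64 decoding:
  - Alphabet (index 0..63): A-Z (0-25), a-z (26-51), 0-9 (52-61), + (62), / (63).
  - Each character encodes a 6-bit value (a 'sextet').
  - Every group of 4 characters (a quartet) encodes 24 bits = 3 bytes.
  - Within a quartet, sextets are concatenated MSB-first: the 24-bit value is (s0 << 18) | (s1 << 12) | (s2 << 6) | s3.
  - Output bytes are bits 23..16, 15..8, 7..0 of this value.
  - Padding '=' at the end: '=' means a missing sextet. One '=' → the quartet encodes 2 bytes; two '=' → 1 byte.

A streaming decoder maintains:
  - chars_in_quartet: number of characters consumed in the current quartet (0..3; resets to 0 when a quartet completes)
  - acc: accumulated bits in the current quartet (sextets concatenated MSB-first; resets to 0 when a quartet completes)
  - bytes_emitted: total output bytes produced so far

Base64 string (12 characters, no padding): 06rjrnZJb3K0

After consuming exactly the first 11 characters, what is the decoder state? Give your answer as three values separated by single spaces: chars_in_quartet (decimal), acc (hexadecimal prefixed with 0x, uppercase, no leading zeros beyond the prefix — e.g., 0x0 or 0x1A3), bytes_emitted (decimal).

Answer: 3 0x1BDCA 6

Derivation:
After char 0 ('0'=52): chars_in_quartet=1 acc=0x34 bytes_emitted=0
After char 1 ('6'=58): chars_in_quartet=2 acc=0xD3A bytes_emitted=0
After char 2 ('r'=43): chars_in_quartet=3 acc=0x34EAB bytes_emitted=0
After char 3 ('j'=35): chars_in_quartet=4 acc=0xD3AAE3 -> emit D3 AA E3, reset; bytes_emitted=3
After char 4 ('r'=43): chars_in_quartet=1 acc=0x2B bytes_emitted=3
After char 5 ('n'=39): chars_in_quartet=2 acc=0xAE7 bytes_emitted=3
After char 6 ('Z'=25): chars_in_quartet=3 acc=0x2B9D9 bytes_emitted=3
After char 7 ('J'=9): chars_in_quartet=4 acc=0xAE7649 -> emit AE 76 49, reset; bytes_emitted=6
After char 8 ('b'=27): chars_in_quartet=1 acc=0x1B bytes_emitted=6
After char 9 ('3'=55): chars_in_quartet=2 acc=0x6F7 bytes_emitted=6
After char 10 ('K'=10): chars_in_quartet=3 acc=0x1BDCA bytes_emitted=6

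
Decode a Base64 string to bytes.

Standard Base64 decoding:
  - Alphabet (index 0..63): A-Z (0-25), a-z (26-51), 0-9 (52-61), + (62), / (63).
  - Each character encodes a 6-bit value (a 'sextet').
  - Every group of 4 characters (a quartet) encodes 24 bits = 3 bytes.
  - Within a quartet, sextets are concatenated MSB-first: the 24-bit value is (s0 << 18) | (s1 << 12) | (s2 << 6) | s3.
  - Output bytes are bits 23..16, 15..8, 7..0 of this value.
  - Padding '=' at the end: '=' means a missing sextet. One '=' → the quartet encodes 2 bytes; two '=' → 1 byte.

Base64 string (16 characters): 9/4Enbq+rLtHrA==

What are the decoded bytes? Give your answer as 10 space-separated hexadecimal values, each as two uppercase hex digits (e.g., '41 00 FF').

After char 0 ('9'=61): chars_in_quartet=1 acc=0x3D bytes_emitted=0
After char 1 ('/'=63): chars_in_quartet=2 acc=0xF7F bytes_emitted=0
After char 2 ('4'=56): chars_in_quartet=3 acc=0x3DFF8 bytes_emitted=0
After char 3 ('E'=4): chars_in_quartet=4 acc=0xF7FE04 -> emit F7 FE 04, reset; bytes_emitted=3
After char 4 ('n'=39): chars_in_quartet=1 acc=0x27 bytes_emitted=3
After char 5 ('b'=27): chars_in_quartet=2 acc=0x9DB bytes_emitted=3
After char 6 ('q'=42): chars_in_quartet=3 acc=0x276EA bytes_emitted=3
After char 7 ('+'=62): chars_in_quartet=4 acc=0x9DBABE -> emit 9D BA BE, reset; bytes_emitted=6
After char 8 ('r'=43): chars_in_quartet=1 acc=0x2B bytes_emitted=6
After char 9 ('L'=11): chars_in_quartet=2 acc=0xACB bytes_emitted=6
After char 10 ('t'=45): chars_in_quartet=3 acc=0x2B2ED bytes_emitted=6
After char 11 ('H'=7): chars_in_quartet=4 acc=0xACBB47 -> emit AC BB 47, reset; bytes_emitted=9
After char 12 ('r'=43): chars_in_quartet=1 acc=0x2B bytes_emitted=9
After char 13 ('A'=0): chars_in_quartet=2 acc=0xAC0 bytes_emitted=9
Padding '==': partial quartet acc=0xAC0 -> emit AC; bytes_emitted=10

Answer: F7 FE 04 9D BA BE AC BB 47 AC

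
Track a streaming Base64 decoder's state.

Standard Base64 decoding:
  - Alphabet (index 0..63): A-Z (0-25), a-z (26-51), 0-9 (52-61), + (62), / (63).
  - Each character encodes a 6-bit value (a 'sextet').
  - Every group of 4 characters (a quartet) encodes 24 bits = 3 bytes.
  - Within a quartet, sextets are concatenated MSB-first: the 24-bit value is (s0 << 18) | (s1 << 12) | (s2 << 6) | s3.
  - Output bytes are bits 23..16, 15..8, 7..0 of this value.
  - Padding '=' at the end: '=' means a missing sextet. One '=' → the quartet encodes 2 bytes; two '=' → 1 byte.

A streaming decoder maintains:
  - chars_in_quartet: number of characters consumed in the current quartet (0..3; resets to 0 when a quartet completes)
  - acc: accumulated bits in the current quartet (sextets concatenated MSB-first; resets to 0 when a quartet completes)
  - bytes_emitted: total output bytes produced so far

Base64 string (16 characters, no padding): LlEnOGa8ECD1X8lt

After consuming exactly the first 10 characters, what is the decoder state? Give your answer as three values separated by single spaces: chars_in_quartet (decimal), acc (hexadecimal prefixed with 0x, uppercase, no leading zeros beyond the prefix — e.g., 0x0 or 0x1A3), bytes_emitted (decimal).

After char 0 ('L'=11): chars_in_quartet=1 acc=0xB bytes_emitted=0
After char 1 ('l'=37): chars_in_quartet=2 acc=0x2E5 bytes_emitted=0
After char 2 ('E'=4): chars_in_quartet=3 acc=0xB944 bytes_emitted=0
After char 3 ('n'=39): chars_in_quartet=4 acc=0x2E5127 -> emit 2E 51 27, reset; bytes_emitted=3
After char 4 ('O'=14): chars_in_quartet=1 acc=0xE bytes_emitted=3
After char 5 ('G'=6): chars_in_quartet=2 acc=0x386 bytes_emitted=3
After char 6 ('a'=26): chars_in_quartet=3 acc=0xE19A bytes_emitted=3
After char 7 ('8'=60): chars_in_quartet=4 acc=0x3866BC -> emit 38 66 BC, reset; bytes_emitted=6
After char 8 ('E'=4): chars_in_quartet=1 acc=0x4 bytes_emitted=6
After char 9 ('C'=2): chars_in_quartet=2 acc=0x102 bytes_emitted=6

Answer: 2 0x102 6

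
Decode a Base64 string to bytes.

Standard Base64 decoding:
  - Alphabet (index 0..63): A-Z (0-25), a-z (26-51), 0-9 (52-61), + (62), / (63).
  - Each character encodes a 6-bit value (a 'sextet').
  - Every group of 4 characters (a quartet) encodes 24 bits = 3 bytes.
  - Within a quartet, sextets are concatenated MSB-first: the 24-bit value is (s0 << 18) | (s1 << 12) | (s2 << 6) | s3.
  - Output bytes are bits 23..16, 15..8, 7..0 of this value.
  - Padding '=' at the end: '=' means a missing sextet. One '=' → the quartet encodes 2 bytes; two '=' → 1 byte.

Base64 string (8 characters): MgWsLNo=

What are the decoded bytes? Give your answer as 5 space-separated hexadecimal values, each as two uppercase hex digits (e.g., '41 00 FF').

After char 0 ('M'=12): chars_in_quartet=1 acc=0xC bytes_emitted=0
After char 1 ('g'=32): chars_in_quartet=2 acc=0x320 bytes_emitted=0
After char 2 ('W'=22): chars_in_quartet=3 acc=0xC816 bytes_emitted=0
After char 3 ('s'=44): chars_in_quartet=4 acc=0x3205AC -> emit 32 05 AC, reset; bytes_emitted=3
After char 4 ('L'=11): chars_in_quartet=1 acc=0xB bytes_emitted=3
After char 5 ('N'=13): chars_in_quartet=2 acc=0x2CD bytes_emitted=3
After char 6 ('o'=40): chars_in_quartet=3 acc=0xB368 bytes_emitted=3
Padding '=': partial quartet acc=0xB368 -> emit 2C DA; bytes_emitted=5

Answer: 32 05 AC 2C DA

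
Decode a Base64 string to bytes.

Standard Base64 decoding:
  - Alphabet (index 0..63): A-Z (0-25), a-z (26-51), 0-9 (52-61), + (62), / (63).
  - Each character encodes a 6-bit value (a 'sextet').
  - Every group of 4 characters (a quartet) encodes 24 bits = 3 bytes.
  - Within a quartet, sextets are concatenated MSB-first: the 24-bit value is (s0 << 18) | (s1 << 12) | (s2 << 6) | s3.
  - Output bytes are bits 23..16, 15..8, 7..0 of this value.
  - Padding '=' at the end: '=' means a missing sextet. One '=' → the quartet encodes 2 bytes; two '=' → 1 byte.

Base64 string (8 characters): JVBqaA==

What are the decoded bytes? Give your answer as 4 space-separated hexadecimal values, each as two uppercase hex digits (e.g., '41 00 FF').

After char 0 ('J'=9): chars_in_quartet=1 acc=0x9 bytes_emitted=0
After char 1 ('V'=21): chars_in_quartet=2 acc=0x255 bytes_emitted=0
After char 2 ('B'=1): chars_in_quartet=3 acc=0x9541 bytes_emitted=0
After char 3 ('q'=42): chars_in_quartet=4 acc=0x25506A -> emit 25 50 6A, reset; bytes_emitted=3
After char 4 ('a'=26): chars_in_quartet=1 acc=0x1A bytes_emitted=3
After char 5 ('A'=0): chars_in_quartet=2 acc=0x680 bytes_emitted=3
Padding '==': partial quartet acc=0x680 -> emit 68; bytes_emitted=4

Answer: 25 50 6A 68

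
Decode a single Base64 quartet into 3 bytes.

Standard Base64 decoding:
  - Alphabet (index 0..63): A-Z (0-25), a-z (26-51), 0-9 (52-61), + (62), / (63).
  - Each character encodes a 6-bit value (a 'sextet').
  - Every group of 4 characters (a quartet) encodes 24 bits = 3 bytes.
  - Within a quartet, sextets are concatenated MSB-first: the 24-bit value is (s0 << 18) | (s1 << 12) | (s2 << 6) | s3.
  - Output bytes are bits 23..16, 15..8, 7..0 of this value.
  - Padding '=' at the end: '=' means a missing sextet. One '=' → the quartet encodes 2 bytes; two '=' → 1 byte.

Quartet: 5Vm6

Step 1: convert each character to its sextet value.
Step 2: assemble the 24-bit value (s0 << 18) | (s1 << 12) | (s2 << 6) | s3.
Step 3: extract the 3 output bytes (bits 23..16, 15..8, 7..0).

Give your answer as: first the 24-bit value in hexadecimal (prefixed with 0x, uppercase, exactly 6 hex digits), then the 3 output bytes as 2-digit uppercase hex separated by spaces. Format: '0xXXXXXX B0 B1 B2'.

Sextets: 5=57, V=21, m=38, 6=58
24-bit: (57<<18) | (21<<12) | (38<<6) | 58
      = 0xE40000 | 0x015000 | 0x000980 | 0x00003A
      = 0xE559BA
Bytes: (v>>16)&0xFF=E5, (v>>8)&0xFF=59, v&0xFF=BA

Answer: 0xE559BA E5 59 BA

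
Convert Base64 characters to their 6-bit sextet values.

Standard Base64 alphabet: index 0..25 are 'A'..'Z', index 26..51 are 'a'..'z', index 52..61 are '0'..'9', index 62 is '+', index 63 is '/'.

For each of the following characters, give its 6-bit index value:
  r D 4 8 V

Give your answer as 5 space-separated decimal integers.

Answer: 43 3 56 60 21

Derivation:
'r': a..z range, 26 + ord('r') − ord('a') = 43
'D': A..Z range, ord('D') − ord('A') = 3
'4': 0..9 range, 52 + ord('4') − ord('0') = 56
'8': 0..9 range, 52 + ord('8') − ord('0') = 60
'V': A..Z range, ord('V') − ord('A') = 21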